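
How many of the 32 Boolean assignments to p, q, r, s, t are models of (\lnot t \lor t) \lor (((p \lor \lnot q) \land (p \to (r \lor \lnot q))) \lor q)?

Initial set: {((\lnot t \lor t) \lor (((p \lor \lnot q) \land (p \to (r \lor \lnot q))) \lor q))}.
((\lnot t \lor t) \lor (((p \lor \lnot q) \land (p \to (r \lor \lnot q))) \lor q)): β-rule — branch into (\lnot t \lor t)  //  (((p \lor \lnot q) \land (p \to (r \lor \lnot q))) \lor q).
  branch 1 (add (\lnot t \lor t)):
    (\lnot t \lor t): β-rule — branch into \lnot t  //  t.
      branch 1.1 (add \lnot t):
        ○ open, literals {t=F}.
      branch 1.2 (add t):
        ○ open, literals {t=T}.
  branch 2 (add (((p \lor \lnot q) \land (p \to (r \lor \lnot q))) \lor q)):
    (((p \lor \lnot q) \land (p \to (r \lor \lnot q))) \lor q): β-rule — branch into ((p \lor \lnot q) \land (p \to (r \lor \lnot q)))  //  q.
      branch 2.1 (add ((p \lor \lnot q) \land (p \to (r \lor \lnot q)))):
        ((p \lor \lnot q) \land (p \to (r \lor \lnot q))): α-rule — add (p \lor \lnot q), (p \to (r \lor \lnot q)).
        (p \lor \lnot q): β-rule — branch into p  //  \lnot q.
          branch 2.1.1 (add p):
            (p \to (r \lor \lnot q)): β-rule — branch into \lnot p  //  (r \lor \lnot q).
              branch 2.1.1.1 (add \lnot p):
                × closes — contains both p and \lnot p.
              branch 2.1.1.2 (add (r \lor \lnot q)):
                (r \lor \lnot q): β-rule — branch into r  //  \lnot q.
                  branch 2.1.1.2.1 (add r):
                    ○ open, literals {p=T, r=T}.
                  branch 2.1.1.2.2 (add \lnot q):
                    ○ open, literals {p=T, q=F}.
          branch 2.1.2 (add \lnot q):
            (p \to (r \lor \lnot q)): β-rule — branch into \lnot p  //  (r \lor \lnot q).
              branch 2.1.2.1 (add \lnot p):
                ○ open, literals {p=F, q=F}.
              branch 2.1.2.2 (add (r \lor \lnot q)):
                (r \lor \lnot q): β-rule — branch into r  //  \lnot q.
                  branch 2.1.2.2.1 (add r):
                    ○ open, literals {q=F, r=T}.
                  branch 2.1.2.2.2 (add \lnot q):
                    ○ open, literals {q=F}.
      branch 2.2 (add q):
        ○ open, literals {q=T}.
1 branch closed, 8 open.
Each open branch fixes some atoms; the unmentioned ones are free. Counting distinct full assignments: branch {t=F} (p, q, r, s) contributes 16 new; branch {t=T} (p, q, r, s) contributes 16 new; branch {p=T, r=T} (q, s, t) contributes 0 new; branch {p=T, q=F} (r, s, t) contributes 0 new; branch {p=F, q=F} (r, s, t) contributes 0 new; branch {q=F, r=T} (p, s, t) contributes 0 new; branch {q=F} (p, r, s, t) contributes 0 new; branch {q=T} (p, r, s, t) contributes 0 new. Total: 32.

32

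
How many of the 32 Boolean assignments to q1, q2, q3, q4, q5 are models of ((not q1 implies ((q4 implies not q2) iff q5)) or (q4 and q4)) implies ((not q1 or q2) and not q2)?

Initial set: {(((not q1 implies ((q4 implies not q2) iff q5)) or (q4 and q4)) implies ((not q1 or q2) and not q2))}.
(((not q1 implies ((q4 implies not q2) iff q5)) or (q4 and q4)) implies ((not q1 or q2) and not q2)): β-rule — branch into not ((not q1 implies ((q4 implies not q2) iff q5)) or (q4 and q4))  //  ((not q1 or q2) and not q2).
  branch 1 (add not ((not q1 implies ((q4 implies not q2) iff q5)) or (q4 and q4))):
    not ((not q1 implies ((q4 implies not q2) iff q5)) or (q4 and q4)): α-rule — add not (not q1 implies ((q4 implies not q2) iff q5)), not (q4 and q4).
    not (not q1 implies ((q4 implies not q2) iff q5)): α-rule — add not q1, not ((q4 implies not q2) iff q5).
    not (q4 and q4): β-rule — branch into not q4  //  not q4.
      branch 1.1 (add not q4):
        not ((q4 implies not q2) iff q5): β-rule — branch into (q4 implies not q2), not q5  //  not (q4 implies not q2), q5.
          branch 1.1.1 (add (q4 implies not q2), not q5):
            (q4 implies not q2): β-rule — branch into not q4  //  not q2.
              branch 1.1.1.1 (add not q4):
                ○ open, literals {q1=F, q4=F, q5=F}.
              branch 1.1.1.2 (add not q2):
                ○ open, literals {q1=F, q2=F, q4=F, q5=F}.
          branch 1.1.2 (add not (q4 implies not q2), q5):
            not (q4 implies not q2): α-rule — add q4, not not q2.
            × closes — contains both q4 and not q4.
      branch 1.2 (add not q4):
        not ((q4 implies not q2) iff q5): β-rule — branch into (q4 implies not q2), not q5  //  not (q4 implies not q2), q5.
          branch 1.2.1 (add (q4 implies not q2), not q5):
            (q4 implies not q2): β-rule — branch into not q4  //  not q2.
              branch 1.2.1.1 (add not q4):
                ○ open, literals {q1=F, q4=F, q5=F}.
              branch 1.2.1.2 (add not q2):
                ○ open, literals {q1=F, q2=F, q4=F, q5=F}.
          branch 1.2.2 (add not (q4 implies not q2), q5):
            not (q4 implies not q2): α-rule — add q4, not not q2.
            × closes — contains both q4 and not q4.
  branch 2 (add ((not q1 or q2) and not q2)):
    ((not q1 or q2) and not q2): α-rule — add (not q1 or q2), not q2.
    (not q1 or q2): β-rule — branch into not q1  //  q2.
      branch 2.1 (add not q1):
        ○ open, literals {q1=F, q2=F}.
      branch 2.2 (add q2):
        × closes — contains both q2 and not q2.
3 branches closed, 5 open.
Each open branch fixes some atoms; the unmentioned ones are free. Counting distinct full assignments: branch {q1=F, q4=F, q5=F} (q2, q3) contributes 4 new; branch {q1=F, q2=F, q4=F, q5=F} (q3) contributes 0 new; branch {q1=F, q4=F, q5=F} (q2, q3) contributes 0 new; branch {q1=F, q2=F, q4=F, q5=F} (q3) contributes 0 new; branch {q1=F, q2=F} (q3, q4, q5) contributes 6 new. Total: 10.

10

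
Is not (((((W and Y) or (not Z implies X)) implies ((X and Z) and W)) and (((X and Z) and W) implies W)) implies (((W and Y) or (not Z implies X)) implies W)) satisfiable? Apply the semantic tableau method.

Initial set: {not (((((W and Y) or (not Z implies X)) implies ((X and Z) and W)) and (((X and Z) and W) implies W)) implies (((W and Y) or (not Z implies X)) implies W))}.
not (((((W and Y) or (not Z implies X)) implies ((X and Z) and W)) and (((X and Z) and W) implies W)) implies (((W and Y) or (not Z implies X)) implies W)): α-rule — add ((((W and Y) or (not Z implies X)) implies ((X and Z) and W)) and (((X and Z) and W) implies W)), not (((W and Y) or (not Z implies X)) implies W).
((((W and Y) or (not Z implies X)) implies ((X and Z) and W)) and (((X and Z) and W) implies W)): α-rule — add (((W and Y) or (not Z implies X)) implies ((X and Z) and W)), (((X and Z) and W) implies W).
not (((W and Y) or (not Z implies X)) implies W): α-rule — add ((W and Y) or (not Z implies X)), not W.
(((W and Y) or (not Z implies X)) implies ((X and Z) and W)): β-rule — branch into not ((W and Y) or (not Z implies X))  //  ((X and Z) and W).
  branch 1 (add not ((W and Y) or (not Z implies X))):
    not ((W and Y) or (not Z implies X)): α-rule — add not (W and Y), not (not Z implies X).
    not (not Z implies X): α-rule — add not Z, not X.
    (((X and Z) and W) implies W): β-rule — branch into not ((X and Z) and W)  //  W.
      branch 1.1 (add not ((X and Z) and W)):
        ((W and Y) or (not Z implies X)): β-rule — branch into (W and Y)  //  (not Z implies X).
          branch 1.1.1 (add (W and Y)):
            (W and Y): α-rule — add W, Y.
            × closes — contains both W and not W.
          branch 1.1.2 (add (not Z implies X)):
            not (W and Y): β-rule — branch into not W  //  not Y.
              branch 1.1.2.1 (add not W):
                not ((X and Z) and W): β-rule — branch into not (X and Z)  //  not W.
                  branch 1.1.2.1.1 (add not (X and Z)):
                    (not Z implies X): β-rule — branch into not not Z  //  X.
                      branch 1.1.2.1.1.1 (add not not Z):
                        × closes — contains both Z and not Z.
                      branch 1.1.2.1.1.2 (add X):
                        × closes — contains both X and not X.
                  branch 1.1.2.1.2 (add not W):
                    (not Z implies X): β-rule — branch into not not Z  //  X.
                      branch 1.1.2.1.2.1 (add not not Z):
                        × closes — contains both Z and not Z.
                      branch 1.1.2.1.2.2 (add X):
                        × closes — contains both X and not X.
              branch 1.1.2.2 (add not Y):
                not ((X and Z) and W): β-rule — branch into not (X and Z)  //  not W.
                  branch 1.1.2.2.1 (add not (X and Z)):
                    (not Z implies X): β-rule — branch into not not Z  //  X.
                      branch 1.1.2.2.1.1 (add not not Z):
                        × closes — contains both Z and not Z.
                      branch 1.1.2.2.1.2 (add X):
                        × closes — contains both X and not X.
                  branch 1.1.2.2.2 (add not W):
                    (not Z implies X): β-rule — branch into not not Z  //  X.
                      branch 1.1.2.2.2.1 (add not not Z):
                        × closes — contains both Z and not Z.
                      branch 1.1.2.2.2.2 (add X):
                        × closes — contains both X and not X.
      branch 1.2 (add W):
        × closes — contains both W and not W.
  branch 2 (add ((X and Z) and W)):
    ((X and Z) and W): α-rule — add (X and Z), W.
    × closes — contains both W and not W.
All 11 branches close.
Every branch closed; the formula is unsatisfiable.

Unsatisfiable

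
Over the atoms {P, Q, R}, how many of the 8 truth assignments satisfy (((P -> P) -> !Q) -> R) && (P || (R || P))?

Initial set: {T ((((P -> P) -> !Q) -> R) && (P || (R || P)))}.
T ((((P -> P) -> !Q) -> R) && (P || (R || P))): α-rule — add T (((P -> P) -> !Q) -> R), T (P || (R || P)).
T (((P -> P) -> !Q) -> R): β-rule — branch into F ((P -> P) -> !Q)  //  T R.
  branch 1 (add F ((P -> P) -> !Q)):
    F ((P -> P) -> !Q): α-rule — add T (P -> P), F !Q.
    T (P || (R || P)): β-rule — branch into T P  //  T (R || P).
      branch 1.1 (add T P):
        T (P -> P): β-rule — branch into F P  //  T P.
          branch 1.1.1 (add F P):
            × closes — contains both P and !P.
          branch 1.1.2 (add T P):
            ○ open, literals {P=1, Q=1}.
      branch 1.2 (add T (R || P)):
        T (P -> P): β-rule — branch into F P  //  T P.
          branch 1.2.1 (add F P):
            T (R || P): β-rule — branch into T R  //  T P.
              branch 1.2.1.1 (add T R):
                ○ open, literals {P=0, Q=1, R=1}.
              branch 1.2.1.2 (add T P):
                × closes — contains both P and !P.
          branch 1.2.2 (add T P):
            T (R || P): β-rule — branch into T R  //  T P.
              branch 1.2.2.1 (add T R):
                ○ open, literals {P=1, Q=1, R=1}.
              branch 1.2.2.2 (add T P):
                ○ open, literals {P=1, Q=1}.
  branch 2 (add T R):
    T (P || (R || P)): β-rule — branch into T P  //  T (R || P).
      branch 2.1 (add T P):
        ○ open, literals {P=1, R=1}.
      branch 2.2 (add T (R || P)):
        T (R || P): β-rule — branch into T R  //  T P.
          branch 2.2.1 (add T R):
            ○ open, literals {R=1}.
          branch 2.2.2 (add T P):
            ○ open, literals {P=1, R=1}.
2 branches closed, 7 open.
Each open branch fixes some atoms; the unmentioned ones are free. Counting distinct full assignments: branch {P=1, Q=1} (R) contributes 2 new; branch {P=0, Q=1, R=1} (none free) contributes 1 new; branch {P=1, Q=1, R=1} (none free) contributes 0 new; branch {P=1, Q=1} (R) contributes 0 new; branch {P=1, R=1} (Q) contributes 1 new; branch {R=1} (P, Q) contributes 1 new; branch {P=1, R=1} (Q) contributes 0 new. Total: 5.

5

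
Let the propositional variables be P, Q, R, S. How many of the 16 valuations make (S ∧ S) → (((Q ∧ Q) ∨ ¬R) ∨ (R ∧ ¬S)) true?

14

Initial set: {T ((S ∧ S) → (((Q ∧ Q) ∨ ¬R) ∨ (R ∧ ¬S)))}.
T ((S ∧ S) → (((Q ∧ Q) ∨ ¬R) ∨ (R ∧ ¬S))): β-rule — branch into F (S ∧ S)  //  T (((Q ∧ Q) ∨ ¬R) ∨ (R ∧ ¬S)).
  branch 1 (add F (S ∧ S)):
    F (S ∧ S): β-rule — branch into F S  //  F S.
      branch 1.1 (add F S):
        ○ open, literals {S=F}.
      branch 1.2 (add F S):
        ○ open, literals {S=F}.
  branch 2 (add T (((Q ∧ Q) ∨ ¬R) ∨ (R ∧ ¬S))):
    T (((Q ∧ Q) ∨ ¬R) ∨ (R ∧ ¬S)): β-rule — branch into T ((Q ∧ Q) ∨ ¬R)  //  T (R ∧ ¬S).
      branch 2.1 (add T ((Q ∧ Q) ∨ ¬R)):
        T ((Q ∧ Q) ∨ ¬R): β-rule — branch into T (Q ∧ Q)  //  T ¬R.
          branch 2.1.1 (add T (Q ∧ Q)):
            T (Q ∧ Q): α-rule — add T Q, T Q.
            ○ open, literals {Q=T}.
          branch 2.1.2 (add T ¬R):
            ○ open, literals {R=F}.
      branch 2.2 (add T (R ∧ ¬S)):
        T (R ∧ ¬S): α-rule — add T R, T ¬S.
        ○ open, literals {R=T, S=F}.
0 branches closed, 5 open.
Each open branch fixes some atoms; the unmentioned ones are free. Counting distinct full assignments: branch {S=F} (P, Q, R) contributes 8 new; branch {S=F} (P, Q, R) contributes 0 new; branch {Q=T} (P, R, S) contributes 4 new; branch {R=F} (P, Q, S) contributes 2 new; branch {R=T, S=F} (P, Q) contributes 0 new. Total: 14.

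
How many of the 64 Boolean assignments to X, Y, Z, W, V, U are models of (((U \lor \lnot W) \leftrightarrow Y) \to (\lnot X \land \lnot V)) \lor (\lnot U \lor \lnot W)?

Initial set: {((((U \lor \lnot W) \leftrightarrow Y) \to (\lnot X \land \lnot V)) \lor (\lnot U \lor \lnot W))}.
((((U \lor \lnot W) \leftrightarrow Y) \to (\lnot X \land \lnot V)) \lor (\lnot U \lor \lnot W)): β-rule — branch into (((U \lor \lnot W) \leftrightarrow Y) \to (\lnot X \land \lnot V))  //  (\lnot U \lor \lnot W).
  branch 1 (add (((U \lor \lnot W) \leftrightarrow Y) \to (\lnot X \land \lnot V))):
    (((U \lor \lnot W) \leftrightarrow Y) \to (\lnot X \land \lnot V)): β-rule — branch into \lnot ((U \lor \lnot W) \leftrightarrow Y)  //  (\lnot X \land \lnot V).
      branch 1.1 (add \lnot ((U \lor \lnot W) \leftrightarrow Y)):
        \lnot ((U \lor \lnot W) \leftrightarrow Y): β-rule — branch into (U \lor \lnot W), \lnot Y  //  \lnot (U \lor \lnot W), Y.
          branch 1.1.1 (add (U \lor \lnot W), \lnot Y):
            (U \lor \lnot W): β-rule — branch into U  //  \lnot W.
              branch 1.1.1.1 (add U):
                ○ open, literals {U=true, Y=false}.
              branch 1.1.1.2 (add \lnot W):
                ○ open, literals {W=false, Y=false}.
          branch 1.1.2 (add \lnot (U \lor \lnot W), Y):
            \lnot (U \lor \lnot W): α-rule — add \lnot U, \lnot \lnot W.
            ○ open, literals {U=false, W=true, Y=true}.
      branch 1.2 (add (\lnot X \land \lnot V)):
        (\lnot X \land \lnot V): α-rule — add \lnot X, \lnot V.
        ○ open, literals {V=false, X=false}.
  branch 2 (add (\lnot U \lor \lnot W)):
    (\lnot U \lor \lnot W): β-rule — branch into \lnot U  //  \lnot W.
      branch 2.1 (add \lnot U):
        ○ open, literals {U=false}.
      branch 2.2 (add \lnot W):
        ○ open, literals {W=false}.
0 branches closed, 6 open.
Each open branch fixes some atoms; the unmentioned ones are free. Counting distinct full assignments: branch {U=true, Y=false} (X, Z, W, V) contributes 16 new; branch {W=false, Y=false} (X, Z, V, U) contributes 8 new; branch {U=false, W=true, Y=true} (X, Z, V) contributes 8 new; branch {V=false, X=false} (Y, Z, W, U) contributes 8 new; branch {U=false} (X, Y, Z, W, V) contributes 12 new; branch {W=false} (X, Y, Z, V, U) contributes 6 new. Total: 58.

58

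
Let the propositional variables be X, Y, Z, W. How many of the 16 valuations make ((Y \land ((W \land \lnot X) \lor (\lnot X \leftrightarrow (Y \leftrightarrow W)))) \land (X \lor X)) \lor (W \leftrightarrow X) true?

Initial set: {T (((Y \land ((W \land \lnot X) \lor (\lnot X \leftrightarrow (Y \leftrightarrow W)))) \land (X \lor X)) \lor (W \leftrightarrow X))}.
T (((Y \land ((W \land \lnot X) \lor (\lnot X \leftrightarrow (Y \leftrightarrow W)))) \land (X \lor X)) \lor (W \leftrightarrow X)): β-rule — branch into T ((Y \land ((W \land \lnot X) \lor (\lnot X \leftrightarrow (Y \leftrightarrow W)))) \land (X \lor X))  //  T (W \leftrightarrow X).
  branch 1 (add T ((Y \land ((W \land \lnot X) \lor (\lnot X \leftrightarrow (Y \leftrightarrow W)))) \land (X \lor X))):
    T ((Y \land ((W \land \lnot X) \lor (\lnot X \leftrightarrow (Y \leftrightarrow W)))) \land (X \lor X)): α-rule — add T (Y \land ((W \land \lnot X) \lor (\lnot X \leftrightarrow (Y \leftrightarrow W)))), T (X \lor X).
    T (Y \land ((W \land \lnot X) \lor (\lnot X \leftrightarrow (Y \leftrightarrow W)))): α-rule — add T Y, T ((W \land \lnot X) \lor (\lnot X \leftrightarrow (Y \leftrightarrow W))).
    T (X \lor X): β-rule — branch into T X  //  T X.
      branch 1.1 (add T X):
        T ((W \land \lnot X) \lor (\lnot X \leftrightarrow (Y \leftrightarrow W))): β-rule — branch into T (W \land \lnot X)  //  T (\lnot X \leftrightarrow (Y \leftrightarrow W)).
          branch 1.1.1 (add T (W \land \lnot X)):
            T (W \land \lnot X): α-rule — add T W, T \lnot X.
            × closes — contains both X and \lnot X.
          branch 1.1.2 (add T (\lnot X \leftrightarrow (Y \leftrightarrow W))):
            T (\lnot X \leftrightarrow (Y \leftrightarrow W)): β-rule — branch into T \lnot X, T (Y \leftrightarrow W)  //  F \lnot X, F (Y \leftrightarrow W).
              branch 1.1.2.1 (add T \lnot X, T (Y \leftrightarrow W)):
                × closes — contains both X and \lnot X.
              branch 1.1.2.2 (add F \lnot X, F (Y \leftrightarrow W)):
                F (Y \leftrightarrow W): β-rule — branch into T Y, F W  //  F Y, T W.
                  branch 1.1.2.2.1 (add T Y, F W):
                    ○ open, literals {W=F, X=T, Y=T}.
                  branch 1.1.2.2.2 (add F Y, T W):
                    × closes — contains both Y and \lnot Y.
      branch 1.2 (add T X):
        T ((W \land \lnot X) \lor (\lnot X \leftrightarrow (Y \leftrightarrow W))): β-rule — branch into T (W \land \lnot X)  //  T (\lnot X \leftrightarrow (Y \leftrightarrow W)).
          branch 1.2.1 (add T (W \land \lnot X)):
            T (W \land \lnot X): α-rule — add T W, T \lnot X.
            × closes — contains both X and \lnot X.
          branch 1.2.2 (add T (\lnot X \leftrightarrow (Y \leftrightarrow W))):
            T (\lnot X \leftrightarrow (Y \leftrightarrow W)): β-rule — branch into T \lnot X, T (Y \leftrightarrow W)  //  F \lnot X, F (Y \leftrightarrow W).
              branch 1.2.2.1 (add T \lnot X, T (Y \leftrightarrow W)):
                × closes — contains both X and \lnot X.
              branch 1.2.2.2 (add F \lnot X, F (Y \leftrightarrow W)):
                F (Y \leftrightarrow W): β-rule — branch into T Y, F W  //  F Y, T W.
                  branch 1.2.2.2.1 (add T Y, F W):
                    ○ open, literals {W=F, X=T, Y=T}.
                  branch 1.2.2.2.2 (add F Y, T W):
                    × closes — contains both Y and \lnot Y.
  branch 2 (add T (W \leftrightarrow X)):
    T (W \leftrightarrow X): β-rule — branch into T W, T X  //  F W, F X.
      branch 2.1 (add T W, T X):
        ○ open, literals {W=T, X=T}.
      branch 2.2 (add F W, F X):
        ○ open, literals {W=F, X=F}.
6 branches closed, 4 open.
Each open branch fixes some atoms; the unmentioned ones are free. Counting distinct full assignments: branch {W=F, X=T, Y=T} (Z) contributes 2 new; branch {W=F, X=T, Y=T} (Z) contributes 0 new; branch {W=T, X=T} (Y, Z) contributes 4 new; branch {W=F, X=F} (Y, Z) contributes 4 new. Total: 10.

10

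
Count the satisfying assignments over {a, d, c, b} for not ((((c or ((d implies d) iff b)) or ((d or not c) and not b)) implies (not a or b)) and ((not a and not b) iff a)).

Initial set: {not ((((c or ((d implies d) iff b)) or ((d or not c) and not b)) implies (not a or b)) and ((not a and not b) iff a))}.
not ((((c or ((d implies d) iff b)) or ((d or not c) and not b)) implies (not a or b)) and ((not a and not b) iff a)): β-rule — branch into not (((c or ((d implies d) iff b)) or ((d or not c) and not b)) implies (not a or b))  //  not ((not a and not b) iff a).
  branch 1 (add not (((c or ((d implies d) iff b)) or ((d or not c) and not b)) implies (not a or b))):
    not (((c or ((d implies d) iff b)) or ((d or not c) and not b)) implies (not a or b)): α-rule — add ((c or ((d implies d) iff b)) or ((d or not c) and not b)), not (not a or b).
    not (not a or b): α-rule — add not not a, not b.
    ((c or ((d implies d) iff b)) or ((d or not c) and not b)): β-rule — branch into (c or ((d implies d) iff b))  //  ((d or not c) and not b).
      branch 1.1 (add (c or ((d implies d) iff b))):
        (c or ((d implies d) iff b)): β-rule — branch into c  //  ((d implies d) iff b).
          branch 1.1.1 (add c):
            ○ open, literals {a=T, b=F, c=T}.
          branch 1.1.2 (add ((d implies d) iff b)):
            ((d implies d) iff b): β-rule — branch into (d implies d), b  //  not (d implies d), not b.
              branch 1.1.2.1 (add (d implies d), b):
                × closes — contains both b and not b.
              branch 1.1.2.2 (add not (d implies d), not b):
                not (d implies d): α-rule — add d, not d.
                × closes — contains both d and not d.
      branch 1.2 (add ((d or not c) and not b)):
        ((d or not c) and not b): α-rule — add (d or not c), not b.
        (d or not c): β-rule — branch into d  //  not c.
          branch 1.2.1 (add d):
            ○ open, literals {a=T, b=F, d=T}.
          branch 1.2.2 (add not c):
            ○ open, literals {a=T, b=F, c=F}.
  branch 2 (add not ((not a and not b) iff a)):
    not ((not a and not b) iff a): β-rule — branch into (not a and not b), not a  //  not (not a and not b), a.
      branch 2.1 (add (not a and not b), not a):
        (not a and not b): α-rule — add not a, not b.
        ○ open, literals {a=F, b=F}.
      branch 2.2 (add not (not a and not b), a):
        not (not a and not b): β-rule — branch into not not a  //  not not b.
          branch 2.2.1 (add not not a):
            ○ open, literals {a=T}.
          branch 2.2.2 (add not not b):
            ○ open, literals {a=T, b=T}.
2 branches closed, 6 open.
Each open branch fixes some atoms; the unmentioned ones are free. Counting distinct full assignments: branch {a=T, b=F, c=T} (d) contributes 2 new; branch {a=T, b=F, d=T} (c) contributes 1 new; branch {a=T, b=F, c=F} (d) contributes 1 new; branch {a=F, b=F} (d, c) contributes 4 new; branch {a=T} (d, c, b) contributes 4 new; branch {a=T, b=T} (d, c) contributes 0 new. Total: 12.

12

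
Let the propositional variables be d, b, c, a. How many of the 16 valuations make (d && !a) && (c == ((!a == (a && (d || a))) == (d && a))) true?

2

Initial set: {T ((d && !a) && (c == ((!a == (a && (d || a))) == (d && a))))}.
T ((d && !a) && (c == ((!a == (a && (d || a))) == (d && a)))): α-rule — add T (d && !a), T (c == ((!a == (a && (d || a))) == (d && a))).
T (d && !a): α-rule — add T d, T !a.
T (c == ((!a == (a && (d || a))) == (d && a))): β-rule — branch into T c, T ((!a == (a && (d || a))) == (d && a))  //  F c, F ((!a == (a && (d || a))) == (d && a)).
  branch 1 (add T c, T ((!a == (a && (d || a))) == (d && a))):
    T ((!a == (a && (d || a))) == (d && a)): β-rule — branch into T (!a == (a && (d || a))), T (d && a)  //  F (!a == (a && (d || a))), F (d && a).
      branch 1.1 (add T (!a == (a && (d || a))), T (d && a)):
        T (d && a): α-rule — add T d, T a.
        × closes — contains both a and !a.
      branch 1.2 (add F (!a == (a && (d || a))), F (d && a)):
        F (!a == (a && (d || a))): β-rule — branch into T !a, F (a && (d || a))  //  F !a, T (a && (d || a)).
          branch 1.2.1 (add T !a, F (a && (d || a))):
            F (d && a): β-rule — branch into F d  //  F a.
              branch 1.2.1.1 (add F d):
                × closes — contains both d and !d.
              branch 1.2.1.2 (add F a):
                F (a && (d || a)): β-rule — branch into F a  //  F (d || a).
                  branch 1.2.1.2.1 (add F a):
                    ○ open, literals {a=0, c=1, d=1}.
                  branch 1.2.1.2.2 (add F (d || a)):
                    F (d || a): α-rule — add F d, F a.
                    × closes — contains both d and !d.
          branch 1.2.2 (add F !a, T (a && (d || a))):
            × closes — contains both a and !a.
  branch 2 (add F c, F ((!a == (a && (d || a))) == (d && a))):
    F ((!a == (a && (d || a))) == (d && a)): β-rule — branch into T (!a == (a && (d || a))), F (d && a)  //  F (!a == (a && (d || a))), T (d && a).
      branch 2.1 (add T (!a == (a && (d || a))), F (d && a)):
        T (!a == (a && (d || a))): β-rule — branch into T !a, T (a && (d || a))  //  F !a, F (a && (d || a)).
          branch 2.1.1 (add T !a, T (a && (d || a))):
            T (a && (d || a)): α-rule — add T a, T (d || a).
            × closes — contains both a and !a.
          branch 2.1.2 (add F !a, F (a && (d || a))):
            × closes — contains both a and !a.
      branch 2.2 (add F (!a == (a && (d || a))), T (d && a)):
        T (d && a): α-rule — add T d, T a.
        × closes — contains both a and !a.
7 branches closed, 1 open.
Each open branch fixes some atoms; the unmentioned ones are free. Counting distinct full assignments: branch {a=0, c=1, d=1} (b) contributes 2 new. Total: 2.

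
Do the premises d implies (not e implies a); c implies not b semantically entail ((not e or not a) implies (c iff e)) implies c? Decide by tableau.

Initial set: {(d implies (not e implies a)); (c implies not b); not (((not e or not a) implies (c iff e)) implies c)}.
not (((not e or not a) implies (c iff e)) implies c): α-rule — add ((not e or not a) implies (c iff e)), not c.
(d implies (not e implies a)): β-rule — branch into not d  //  (not e implies a).
  branch 1 (add not d):
    (c implies not b): β-rule — branch into not c  //  not b.
      branch 1.1 (add not c):
        ((not e or not a) implies (c iff e)): β-rule — branch into not (not e or not a)  //  (c iff e).
          branch 1.1.1 (add not (not e or not a)):
            not (not e or not a): α-rule — add not not e, not not a.
            ○ open, literals {a=1, c=0, d=0, e=1}.
          branch 1.1.2 (add (c iff e)):
            (c iff e): β-rule — branch into c, e  //  not c, not e.
              branch 1.1.2.1 (add c, e):
                × closes — contains both c and not c.
              branch 1.1.2.2 (add not c, not e):
                ○ open, literals {c=0, d=0, e=0}.
      branch 1.2 (add not b):
        ((not e or not a) implies (c iff e)): β-rule — branch into not (not e or not a)  //  (c iff e).
          branch 1.2.1 (add not (not e or not a)):
            not (not e or not a): α-rule — add not not e, not not a.
            ○ open, literals {a=1, b=0, c=0, d=0, e=1}.
          branch 1.2.2 (add (c iff e)):
            (c iff e): β-rule — branch into c, e  //  not c, not e.
              branch 1.2.2.1 (add c, e):
                × closes — contains both c and not c.
              branch 1.2.2.2 (add not c, not e):
                ○ open, literals {b=0, c=0, d=0, e=0}.
  branch 2 (add (not e implies a)):
    (c implies not b): β-rule — branch into not c  //  not b.
      branch 2.1 (add not c):
        ((not e or not a) implies (c iff e)): β-rule — branch into not (not e or not a)  //  (c iff e).
          branch 2.1.1 (add not (not e or not a)):
            not (not e or not a): α-rule — add not not e, not not a.
            (not e implies a): β-rule — branch into not not e  //  a.
              branch 2.1.1.1 (add not not e):
                ○ open, literals {a=1, c=0, e=1}.
              branch 2.1.1.2 (add a):
                ○ open, literals {a=1, c=0, e=1}.
          branch 2.1.2 (add (c iff e)):
            (not e implies a): β-rule — branch into not not e  //  a.
              branch 2.1.2.1 (add not not e):
                (c iff e): β-rule — branch into c, e  //  not c, not e.
                  branch 2.1.2.1.1 (add c, e):
                    × closes — contains both c and not c.
                  branch 2.1.2.1.2 (add not c, not e):
                    × closes — contains both e and not e.
              branch 2.1.2.2 (add a):
                (c iff e): β-rule — branch into c, e  //  not c, not e.
                  branch 2.1.2.2.1 (add c, e):
                    × closes — contains both c and not c.
                  branch 2.1.2.2.2 (add not c, not e):
                    ○ open, literals {a=1, c=0, e=0}.
      branch 2.2 (add not b):
        ((not e or not a) implies (c iff e)): β-rule — branch into not (not e or not a)  //  (c iff e).
          branch 2.2.1 (add not (not e or not a)):
            not (not e or not a): α-rule — add not not e, not not a.
            (not e implies a): β-rule — branch into not not e  //  a.
              branch 2.2.1.1 (add not not e):
                ○ open, literals {a=1, b=0, c=0, e=1}.
              branch 2.2.1.2 (add a):
                ○ open, literals {a=1, b=0, c=0, e=1}.
          branch 2.2.2 (add (c iff e)):
            (not e implies a): β-rule — branch into not not e  //  a.
              branch 2.2.2.1 (add not not e):
                (c iff e): β-rule — branch into c, e  //  not c, not e.
                  branch 2.2.2.1.1 (add c, e):
                    × closes — contains both c and not c.
                  branch 2.2.2.1.2 (add not c, not e):
                    × closes — contains both e and not e.
              branch 2.2.2.2 (add a):
                (c iff e): β-rule — branch into c, e  //  not c, not e.
                  branch 2.2.2.2.1 (add c, e):
                    × closes — contains both c and not c.
                  branch 2.2.2.2.2 (add not c, not e):
                    ○ open, literals {a=1, b=0, c=0, e=0}.
8 branches closed, 10 open.
An open branch gives a countermodel: a=1, c=0, d=0, e=1 (unmentioned atoms arbitrary); the premises hold there but the conclusion fails.

No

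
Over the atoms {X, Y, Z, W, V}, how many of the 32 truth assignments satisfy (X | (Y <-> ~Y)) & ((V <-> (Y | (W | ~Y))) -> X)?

16

Initial set: {((X | (Y <-> ~Y)) & ((V <-> (Y | (W | ~Y))) -> X))}.
((X | (Y <-> ~Y)) & ((V <-> (Y | (W | ~Y))) -> X)): α-rule — add (X | (Y <-> ~Y)), ((V <-> (Y | (W | ~Y))) -> X).
(X | (Y <-> ~Y)): β-rule — branch into X  //  (Y <-> ~Y).
  branch 1 (add X):
    ((V <-> (Y | (W | ~Y))) -> X): β-rule — branch into ~(V <-> (Y | (W | ~Y)))  //  X.
      branch 1.1 (add ~(V <-> (Y | (W | ~Y)))):
        ~(V <-> (Y | (W | ~Y))): β-rule — branch into V, ~(Y | (W | ~Y))  //  ~V, (Y | (W | ~Y)).
          branch 1.1.1 (add V, ~(Y | (W | ~Y))):
            ~(Y | (W | ~Y)): α-rule — add ~Y, ~(W | ~Y).
            ~(W | ~Y): α-rule — add ~W, ~~Y.
            × closes — contains both Y and ~Y.
          branch 1.1.2 (add ~V, (Y | (W | ~Y))):
            (Y | (W | ~Y)): β-rule — branch into Y  //  (W | ~Y).
              branch 1.1.2.1 (add Y):
                ○ open, literals {V=0, X=1, Y=1}.
              branch 1.1.2.2 (add (W | ~Y)):
                (W | ~Y): β-rule — branch into W  //  ~Y.
                  branch 1.1.2.2.1 (add W):
                    ○ open, literals {V=0, W=1, X=1}.
                  branch 1.1.2.2.2 (add ~Y):
                    ○ open, literals {V=0, X=1, Y=0}.
      branch 1.2 (add X):
        ○ open, literals {X=1}.
  branch 2 (add (Y <-> ~Y)):
    ((V <-> (Y | (W | ~Y))) -> X): β-rule — branch into ~(V <-> (Y | (W | ~Y)))  //  X.
      branch 2.1 (add ~(V <-> (Y | (W | ~Y)))):
        (Y <-> ~Y): β-rule — branch into Y, ~Y  //  ~Y, ~~Y.
          branch 2.1.1 (add Y, ~Y):
            × closes — contains both Y and ~Y.
          branch 2.1.2 (add ~Y, ~~Y):
            × closes — contains both Y and ~Y.
      branch 2.2 (add X):
        (Y <-> ~Y): β-rule — branch into Y, ~Y  //  ~Y, ~~Y.
          branch 2.2.1 (add Y, ~Y):
            × closes — contains both Y and ~Y.
          branch 2.2.2 (add ~Y, ~~Y):
            × closes — contains both Y and ~Y.
5 branches closed, 4 open.
Each open branch fixes some atoms; the unmentioned ones are free. Counting distinct full assignments: branch {V=0, X=1, Y=1} (Z, W) contributes 4 new; branch {V=0, W=1, X=1} (Y, Z) contributes 2 new; branch {V=0, X=1, Y=0} (Z, W) contributes 2 new; branch {X=1} (Y, Z, W, V) contributes 8 new. Total: 16.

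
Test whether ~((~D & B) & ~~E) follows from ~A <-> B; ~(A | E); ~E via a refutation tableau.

Initial set: {(~A <-> B); ~(A | E); ~E; ~~((~D & B) & ~~E)}.
~(A | E): α-rule — add ~A, ~E.
~~((~D & B) & ~~E): α-rule — add (~D & B), ~~E.
(~D & B): α-rule — add ~D, B.
~~E: drop double negation, giving E.
× closes — contains both E and ~E.
All 1 branch closes.
Every branch closed, so the premises entail the conclusion.

Yes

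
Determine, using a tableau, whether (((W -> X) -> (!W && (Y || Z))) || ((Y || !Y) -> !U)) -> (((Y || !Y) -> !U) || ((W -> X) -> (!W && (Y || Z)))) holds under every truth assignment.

Assume the negation and expand:
Initial set: {!((((W -> X) -> (!W && (Y || Z))) || ((Y || !Y) -> !U)) -> (((Y || !Y) -> !U) || ((W -> X) -> (!W && (Y || Z)))))}.
!((((W -> X) -> (!W && (Y || Z))) || ((Y || !Y) -> !U)) -> (((Y || !Y) -> !U) || ((W -> X) -> (!W && (Y || Z))))): α-rule — add (((W -> X) -> (!W && (Y || Z))) || ((Y || !Y) -> !U)), !(((Y || !Y) -> !U) || ((W -> X) -> (!W && (Y || Z)))).
!(((Y || !Y) -> !U) || ((W -> X) -> (!W && (Y || Z)))): α-rule — add !((Y || !Y) -> !U), !((W -> X) -> (!W && (Y || Z))).
!((Y || !Y) -> !U): α-rule — add (Y || !Y), !!U.
!((W -> X) -> (!W && (Y || Z))): α-rule — add (W -> X), !(!W && (Y || Z)).
(((W -> X) -> (!W && (Y || Z))) || ((Y || !Y) -> !U)): β-rule — branch into ((W -> X) -> (!W && (Y || Z)))  //  ((Y || !Y) -> !U).
  branch 1 (add ((W -> X) -> (!W && (Y || Z)))):
    (Y || !Y): β-rule — branch into Y  //  !Y.
      branch 1.1 (add Y):
        (W -> X): β-rule — branch into !W  //  X.
          branch 1.1.1 (add !W):
            !(!W && (Y || Z)): β-rule — branch into !!W  //  !(Y || Z).
              branch 1.1.1.1 (add !!W):
                × closes — contains both W and !W.
              branch 1.1.1.2 (add !(Y || Z)):
                !(Y || Z): α-rule — add !Y, !Z.
                × closes — contains both Y and !Y.
          branch 1.1.2 (add X):
            !(!W && (Y || Z)): β-rule — branch into !!W  //  !(Y || Z).
              branch 1.1.2.1 (add !!W):
                ((W -> X) -> (!W && (Y || Z))): β-rule — branch into !(W -> X)  //  (!W && (Y || Z)).
                  branch 1.1.2.1.1 (add !(W -> X)):
                    !(W -> X): α-rule — add W, !X.
                    × closes — contains both X and !X.
                  branch 1.1.2.1.2 (add (!W && (Y || Z))):
                    (!W && (Y || Z)): α-rule — add !W, (Y || Z).
                    × closes — contains both W and !W.
              branch 1.1.2.2 (add !(Y || Z)):
                !(Y || Z): α-rule — add !Y, !Z.
                × closes — contains both Y and !Y.
      branch 1.2 (add !Y):
        (W -> X): β-rule — branch into !W  //  X.
          branch 1.2.1 (add !W):
            !(!W && (Y || Z)): β-rule — branch into !!W  //  !(Y || Z).
              branch 1.2.1.1 (add !!W):
                × closes — contains both W and !W.
              branch 1.2.1.2 (add !(Y || Z)):
                !(Y || Z): α-rule — add !Y, !Z.
                ((W -> X) -> (!W && (Y || Z))): β-rule — branch into !(W -> X)  //  (!W && (Y || Z)).
                  branch 1.2.1.2.1 (add !(W -> X)):
                    !(W -> X): α-rule — add W, !X.
                    × closes — contains both W and !W.
                  branch 1.2.1.2.2 (add (!W && (Y || Z))):
                    (!W && (Y || Z)): α-rule — add !W, (Y || Z).
                    (Y || Z): β-rule — branch into Y  //  Z.
                      branch 1.2.1.2.2.1 (add Y):
                        × closes — contains both Y and !Y.
                      branch 1.2.1.2.2.2 (add Z):
                        × closes — contains both Z and !Z.
          branch 1.2.2 (add X):
            !(!W && (Y || Z)): β-rule — branch into !!W  //  !(Y || Z).
              branch 1.2.2.1 (add !!W):
                ((W -> X) -> (!W && (Y || Z))): β-rule — branch into !(W -> X)  //  (!W && (Y || Z)).
                  branch 1.2.2.1.1 (add !(W -> X)):
                    !(W -> X): α-rule — add W, !X.
                    × closes — contains both X and !X.
                  branch 1.2.2.1.2 (add (!W && (Y || Z))):
                    (!W && (Y || Z)): α-rule — add !W, (Y || Z).
                    × closes — contains both W and !W.
              branch 1.2.2.2 (add !(Y || Z)):
                !(Y || Z): α-rule — add !Y, !Z.
                ((W -> X) -> (!W && (Y || Z))): β-rule — branch into !(W -> X)  //  (!W && (Y || Z)).
                  branch 1.2.2.2.1 (add !(W -> X)):
                    !(W -> X): α-rule — add W, !X.
                    × closes — contains both X and !X.
                  branch 1.2.2.2.2 (add (!W && (Y || Z))):
                    (!W && (Y || Z)): α-rule — add !W, (Y || Z).
                    (Y || Z): β-rule — branch into Y  //  Z.
                      branch 1.2.2.2.2.1 (add Y):
                        × closes — contains both Y and !Y.
                      branch 1.2.2.2.2.2 (add Z):
                        × closes — contains both Z and !Z.
  branch 2 (add ((Y || !Y) -> !U)):
    (Y || !Y): β-rule — branch into Y  //  !Y.
      branch 2.1 (add Y):
        (W -> X): β-rule — branch into !W  //  X.
          branch 2.1.1 (add !W):
            !(!W && (Y || Z)): β-rule — branch into !!W  //  !(Y || Z).
              branch 2.1.1.1 (add !!W):
                × closes — contains both W and !W.
              branch 2.1.1.2 (add !(Y || Z)):
                !(Y || Z): α-rule — add !Y, !Z.
                × closes — contains both Y and !Y.
          branch 2.1.2 (add X):
            !(!W && (Y || Z)): β-rule — branch into !!W  //  !(Y || Z).
              branch 2.1.2.1 (add !!W):
                ((Y || !Y) -> !U): β-rule — branch into !(Y || !Y)  //  !U.
                  branch 2.1.2.1.1 (add !(Y || !Y)):
                    !(Y || !Y): α-rule — add !Y, !!Y.
                    × closes — contains both Y and !Y.
                  branch 2.1.2.1.2 (add !U):
                    × closes — contains both U and !U.
              branch 2.1.2.2 (add !(Y || Z)):
                !(Y || Z): α-rule — add !Y, !Z.
                × closes — contains both Y and !Y.
      branch 2.2 (add !Y):
        (W -> X): β-rule — branch into !W  //  X.
          branch 2.2.1 (add !W):
            !(!W && (Y || Z)): β-rule — branch into !!W  //  !(Y || Z).
              branch 2.2.1.1 (add !!W):
                × closes — contains both W and !W.
              branch 2.2.1.2 (add !(Y || Z)):
                !(Y || Z): α-rule — add !Y, !Z.
                ((Y || !Y) -> !U): β-rule — branch into !(Y || !Y)  //  !U.
                  branch 2.2.1.2.1 (add !(Y || !Y)):
                    !(Y || !Y): α-rule — add !Y, !!Y.
                    × closes — contains both Y and !Y.
                  branch 2.2.1.2.2 (add !U):
                    × closes — contains both U and !U.
          branch 2.2.2 (add X):
            !(!W && (Y || Z)): β-rule — branch into !!W  //  !(Y || Z).
              branch 2.2.2.1 (add !!W):
                ((Y || !Y) -> !U): β-rule — branch into !(Y || !Y)  //  !U.
                  branch 2.2.2.1.1 (add !(Y || !Y)):
                    !(Y || !Y): α-rule — add !Y, !!Y.
                    × closes — contains both Y and !Y.
                  branch 2.2.2.1.2 (add !U):
                    × closes — contains both U and !U.
              branch 2.2.2.2 (add !(Y || Z)):
                !(Y || Z): α-rule — add !Y, !Z.
                ((Y || !Y) -> !U): β-rule — branch into !(Y || !Y)  //  !U.
                  branch 2.2.2.2.1 (add !(Y || !Y)):
                    !(Y || !Y): α-rule — add !Y, !!Y.
                    × closes — contains both Y and !Y.
                  branch 2.2.2.2.2 (add !U):
                    × closes — contains both U and !U.
All 26 branches close.
Every branch closed, so the negation is unsatisfiable and the formula is valid.

Valid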